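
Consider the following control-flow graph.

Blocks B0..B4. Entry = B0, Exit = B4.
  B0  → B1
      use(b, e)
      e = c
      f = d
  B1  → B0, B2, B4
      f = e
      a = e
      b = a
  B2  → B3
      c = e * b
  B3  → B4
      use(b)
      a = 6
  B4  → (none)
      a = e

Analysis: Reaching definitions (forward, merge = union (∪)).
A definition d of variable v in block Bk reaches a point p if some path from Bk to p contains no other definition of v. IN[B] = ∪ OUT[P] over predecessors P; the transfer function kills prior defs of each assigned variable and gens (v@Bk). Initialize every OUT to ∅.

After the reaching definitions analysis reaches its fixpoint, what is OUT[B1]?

Answer: {a@B1, b@B1, e@B0, f@B1}

Derivation:
Per-block solution:
  B0:  IN={a@B1, b@B1, e@B0, f@B1}  OUT={a@B1, b@B1, e@B0, f@B0}
  B1:  IN={a@B1, b@B1, e@B0, f@B0}  OUT={a@B1, b@B1, e@B0, f@B1}
  B2:  IN={a@B1, b@B1, e@B0, f@B1}  OUT={a@B1, b@B1, c@B2, e@B0, f@B1}
  B3:  IN={a@B1, b@B1, c@B2, e@B0, f@B1}  OUT={a@B3, b@B1, c@B2, e@B0, f@B1}
  B4:  IN={a@B1, a@B3, b@B1, c@B2, e@B0, f@B1}  OUT={a@B4, b@B1, c@B2, e@B0, f@B1}

Merge at B1: IN[B1] = OUT[B0] = {a@B1, b@B1, e@B0, f@B0}
Applying B1's transfer function to that IN value gives OUT[B1] (row B1 above).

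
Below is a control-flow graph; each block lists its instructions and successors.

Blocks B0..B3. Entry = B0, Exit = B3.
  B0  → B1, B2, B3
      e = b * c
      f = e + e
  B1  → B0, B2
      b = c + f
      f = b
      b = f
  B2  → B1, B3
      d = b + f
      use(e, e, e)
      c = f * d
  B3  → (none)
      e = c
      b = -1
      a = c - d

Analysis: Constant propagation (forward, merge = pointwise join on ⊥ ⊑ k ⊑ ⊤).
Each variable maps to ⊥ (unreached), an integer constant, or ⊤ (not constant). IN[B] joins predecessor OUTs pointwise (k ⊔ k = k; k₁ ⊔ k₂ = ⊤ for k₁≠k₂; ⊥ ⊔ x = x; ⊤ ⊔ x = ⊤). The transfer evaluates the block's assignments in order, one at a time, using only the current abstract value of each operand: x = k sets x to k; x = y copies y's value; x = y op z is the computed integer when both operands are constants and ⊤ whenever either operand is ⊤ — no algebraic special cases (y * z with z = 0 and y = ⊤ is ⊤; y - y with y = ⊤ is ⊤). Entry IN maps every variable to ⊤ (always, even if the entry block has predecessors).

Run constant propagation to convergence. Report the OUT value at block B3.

Answer: {a: ⊤, b: -1, c: ⊤, d: ⊤, e: ⊤, f: ⊤}

Derivation:
Converged values:
  B0:   IN=(all ⊤)   OUT=(all ⊤)
  B1:   IN=(all ⊤)   OUT=(all ⊤)
  B2:   IN=(all ⊤)   OUT=(all ⊤)
  B3:   IN=(all ⊤)   OUT={b:-1; rest ⊤}

Merge at B3: IN[B3] = OUT[B0] ⊔ OUT[B2] = {a: ⊤, b: ⊤, c: ⊤, d: ⊤, e: ⊤, f: ⊤}
Applying B3's transfer function to that IN value gives OUT[B3] (row B3 above).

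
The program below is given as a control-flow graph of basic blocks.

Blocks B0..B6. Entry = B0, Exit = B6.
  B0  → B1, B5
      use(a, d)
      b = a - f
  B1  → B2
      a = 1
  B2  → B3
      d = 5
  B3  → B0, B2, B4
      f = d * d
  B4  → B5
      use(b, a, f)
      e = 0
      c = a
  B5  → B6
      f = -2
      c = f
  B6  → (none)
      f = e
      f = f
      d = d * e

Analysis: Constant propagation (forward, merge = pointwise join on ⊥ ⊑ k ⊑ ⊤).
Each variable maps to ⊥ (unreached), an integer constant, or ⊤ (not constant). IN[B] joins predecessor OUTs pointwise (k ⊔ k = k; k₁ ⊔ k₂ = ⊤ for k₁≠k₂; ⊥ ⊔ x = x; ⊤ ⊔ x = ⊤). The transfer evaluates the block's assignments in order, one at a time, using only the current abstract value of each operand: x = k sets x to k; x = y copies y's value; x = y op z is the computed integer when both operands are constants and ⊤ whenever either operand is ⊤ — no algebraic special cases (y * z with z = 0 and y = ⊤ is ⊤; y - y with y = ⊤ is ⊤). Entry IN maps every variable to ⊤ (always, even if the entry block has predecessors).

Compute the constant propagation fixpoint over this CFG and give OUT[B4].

Answer: {a: 1, b: ⊤, c: 1, d: 5, e: 0, f: 25}

Trace:
Per-block solution:
  B0:   IN=(all ⊤)   OUT=(all ⊤)
  B1:   IN=(all ⊤)   OUT={a:1; rest ⊤}
  B2:   IN={a:1; rest ⊤}   OUT={a:1, d:5; rest ⊤}
  B3:   IN={a:1, d:5; rest ⊤}   OUT={a:1, d:5, f:25; rest ⊤}
  B4:   IN={a:1, d:5, f:25; rest ⊤}   OUT={a:1, c:1, d:5, e:0, f:25; rest ⊤}
  B5:   IN=(all ⊤)   OUT={c:-2, f:-2; rest ⊤}
  B6:   IN={c:-2, f:-2; rest ⊤}   OUT={c:-2; rest ⊤}

Merge at B4: IN[B4] = OUT[B3] = {a: 1, b: ⊤, c: ⊤, d: 5, e: ⊤, f: 25}
Applying B4's transfer function to that IN value gives OUT[B4] (row B4 above).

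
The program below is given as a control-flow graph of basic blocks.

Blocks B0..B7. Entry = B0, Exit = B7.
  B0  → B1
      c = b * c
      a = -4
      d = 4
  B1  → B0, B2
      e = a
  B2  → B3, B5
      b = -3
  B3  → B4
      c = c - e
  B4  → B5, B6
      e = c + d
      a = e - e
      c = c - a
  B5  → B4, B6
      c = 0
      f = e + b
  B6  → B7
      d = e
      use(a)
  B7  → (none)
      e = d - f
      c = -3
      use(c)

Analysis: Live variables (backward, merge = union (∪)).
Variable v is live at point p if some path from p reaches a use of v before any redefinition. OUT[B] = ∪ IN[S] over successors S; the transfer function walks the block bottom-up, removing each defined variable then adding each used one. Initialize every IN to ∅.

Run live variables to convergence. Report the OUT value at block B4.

Fixpoint table:
  B0:   IN={b, c, f}   OUT={a, b, c, d, f}
  B1:   IN={a, b, c, d, f}   OUT={a, b, c, d, e, f}
  B2:   IN={a, c, d, e, f}   OUT={a, b, c, d, e, f}
  B3:   IN={b, c, d, e, f}   OUT={b, c, d, f}
  B4:   IN={b, c, d, f}   OUT={a, b, d, e, f}
  B5:   IN={a, b, d, e}   OUT={a, b, c, d, e, f}
  B6:   IN={a, e, f}   OUT={d, f}
  B7:   IN={d, f}   OUT={}

Merge at B4: OUT[B4] = IN[B5] ⊔ IN[B6] = {a, b, d, e, f}

Answer: {a, b, d, e, f}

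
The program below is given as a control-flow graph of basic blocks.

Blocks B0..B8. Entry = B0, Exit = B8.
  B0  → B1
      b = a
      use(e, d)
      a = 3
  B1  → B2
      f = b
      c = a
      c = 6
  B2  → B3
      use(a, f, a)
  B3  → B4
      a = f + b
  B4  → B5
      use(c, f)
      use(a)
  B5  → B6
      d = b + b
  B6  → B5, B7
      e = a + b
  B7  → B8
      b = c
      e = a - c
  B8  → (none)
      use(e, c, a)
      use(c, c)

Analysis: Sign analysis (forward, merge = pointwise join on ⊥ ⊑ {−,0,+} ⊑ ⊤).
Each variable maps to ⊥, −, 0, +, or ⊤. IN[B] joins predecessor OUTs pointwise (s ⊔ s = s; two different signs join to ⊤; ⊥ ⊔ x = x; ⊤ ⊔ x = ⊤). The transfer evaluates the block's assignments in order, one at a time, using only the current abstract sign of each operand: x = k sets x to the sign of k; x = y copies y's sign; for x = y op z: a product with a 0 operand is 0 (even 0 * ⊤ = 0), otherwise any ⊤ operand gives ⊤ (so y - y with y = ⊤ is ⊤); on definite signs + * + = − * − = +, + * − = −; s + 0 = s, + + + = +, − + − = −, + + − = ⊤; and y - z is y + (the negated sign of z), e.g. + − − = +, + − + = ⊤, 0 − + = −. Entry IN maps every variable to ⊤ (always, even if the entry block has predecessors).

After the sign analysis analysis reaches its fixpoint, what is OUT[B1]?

Converged values:
  B0:  IN=(all ⊤)  OUT={a:+; rest ⊤}
  B1:  IN={a:+; rest ⊤}  OUT={a:+, c:+; rest ⊤}
  B2:  IN={a:+, c:+; rest ⊤}  OUT={a:+, c:+; rest ⊤}
  B3:  IN={a:+, c:+; rest ⊤}  OUT={c:+; rest ⊤}
  B4:  IN={c:+; rest ⊤}  OUT={c:+; rest ⊤}
  B5:  IN={c:+; rest ⊤}  OUT={c:+; rest ⊤}
  B6:  IN={c:+; rest ⊤}  OUT={c:+; rest ⊤}
  B7:  IN={c:+; rest ⊤}  OUT={b:+, c:+; rest ⊤}
  B8:  IN={b:+, c:+; rest ⊤}  OUT={b:+, c:+; rest ⊤}

Merge at B1: IN[B1] = OUT[B0] = {a: +, b: ⊤, c: ⊤, d: ⊤, e: ⊤, f: ⊤}
Applying B1's transfer function to that IN value gives OUT[B1] (row B1 above).

Answer: {a: +, b: ⊤, c: +, d: ⊤, e: ⊤, f: ⊤}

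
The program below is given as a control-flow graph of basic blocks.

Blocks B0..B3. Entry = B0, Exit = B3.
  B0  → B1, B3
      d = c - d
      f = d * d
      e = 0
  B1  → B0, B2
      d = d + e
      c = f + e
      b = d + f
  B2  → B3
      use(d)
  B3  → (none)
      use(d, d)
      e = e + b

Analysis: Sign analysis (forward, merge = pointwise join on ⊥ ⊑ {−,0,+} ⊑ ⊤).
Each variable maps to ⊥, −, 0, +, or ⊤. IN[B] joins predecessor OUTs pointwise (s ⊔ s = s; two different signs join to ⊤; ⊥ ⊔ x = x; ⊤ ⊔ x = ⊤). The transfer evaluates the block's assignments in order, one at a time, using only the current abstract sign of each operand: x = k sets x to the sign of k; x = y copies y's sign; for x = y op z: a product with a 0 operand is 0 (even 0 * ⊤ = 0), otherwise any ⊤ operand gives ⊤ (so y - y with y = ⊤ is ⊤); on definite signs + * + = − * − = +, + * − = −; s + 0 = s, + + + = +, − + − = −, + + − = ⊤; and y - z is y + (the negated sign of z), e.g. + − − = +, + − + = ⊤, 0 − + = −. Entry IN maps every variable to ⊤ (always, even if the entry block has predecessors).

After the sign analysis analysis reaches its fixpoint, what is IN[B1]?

Per-block solution:
  B0:   IN=(all ⊤)   OUT={e:0; rest ⊤}
  B1:   IN={e:0; rest ⊤}   OUT={e:0; rest ⊤}
  B2:   IN={e:0; rest ⊤}   OUT={e:0; rest ⊤}
  B3:   IN={e:0; rest ⊤}   OUT=(all ⊤)

Merge at B1: IN[B1] = OUT[B0] = {a: ⊤, b: ⊤, c: ⊤, d: ⊤, e: 0, f: ⊤}

Answer: {a: ⊤, b: ⊤, c: ⊤, d: ⊤, e: 0, f: ⊤}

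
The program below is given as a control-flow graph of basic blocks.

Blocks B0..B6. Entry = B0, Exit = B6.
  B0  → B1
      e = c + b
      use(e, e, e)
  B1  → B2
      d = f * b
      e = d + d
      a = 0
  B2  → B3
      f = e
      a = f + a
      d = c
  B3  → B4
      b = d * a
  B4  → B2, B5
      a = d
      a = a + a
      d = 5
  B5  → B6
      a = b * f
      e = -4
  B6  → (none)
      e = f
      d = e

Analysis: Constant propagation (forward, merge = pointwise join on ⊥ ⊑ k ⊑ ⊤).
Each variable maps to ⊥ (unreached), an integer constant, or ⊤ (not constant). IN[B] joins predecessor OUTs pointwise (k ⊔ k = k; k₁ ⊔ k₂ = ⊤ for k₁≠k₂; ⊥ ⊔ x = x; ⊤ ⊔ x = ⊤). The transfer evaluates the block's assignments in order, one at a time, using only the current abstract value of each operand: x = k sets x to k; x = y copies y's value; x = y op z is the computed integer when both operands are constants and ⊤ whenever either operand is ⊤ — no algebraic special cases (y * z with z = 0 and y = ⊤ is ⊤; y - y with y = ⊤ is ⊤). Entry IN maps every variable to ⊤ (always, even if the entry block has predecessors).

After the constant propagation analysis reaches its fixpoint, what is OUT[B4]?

Fixpoint table:
  B0:   IN=(all ⊤)   OUT=(all ⊤)
  B1:   IN=(all ⊤)   OUT={a:0; rest ⊤}
  B2:   IN=(all ⊤)   OUT=(all ⊤)
  B3:   IN=(all ⊤)   OUT=(all ⊤)
  B4:   IN=(all ⊤)   OUT={d:5; rest ⊤}
  B5:   IN={d:5; rest ⊤}   OUT={d:5, e:-4; rest ⊤}
  B6:   IN={d:5, e:-4; rest ⊤}   OUT=(all ⊤)

Merge at B4: IN[B4] = OUT[B3] = {a: ⊤, b: ⊤, c: ⊤, d: ⊤, e: ⊤, f: ⊤}
Applying B4's transfer function to that IN value gives OUT[B4] (row B4 above).

Answer: {a: ⊤, b: ⊤, c: ⊤, d: 5, e: ⊤, f: ⊤}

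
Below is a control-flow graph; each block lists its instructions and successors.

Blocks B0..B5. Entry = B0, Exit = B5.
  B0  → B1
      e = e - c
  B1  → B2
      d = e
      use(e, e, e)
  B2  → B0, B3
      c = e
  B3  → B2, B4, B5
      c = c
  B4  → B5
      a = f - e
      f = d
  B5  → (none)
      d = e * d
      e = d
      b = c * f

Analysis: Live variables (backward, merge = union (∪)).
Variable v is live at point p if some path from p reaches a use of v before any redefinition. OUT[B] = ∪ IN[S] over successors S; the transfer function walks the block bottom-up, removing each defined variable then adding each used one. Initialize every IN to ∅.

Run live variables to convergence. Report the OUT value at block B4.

Answer: {c, d, e, f}

Trace:
Fixpoint table:
  B0:   IN={c, e, f}   OUT={e, f}
  B1:   IN={e, f}   OUT={d, e, f}
  B2:   IN={d, e, f}   OUT={c, d, e, f}
  B3:   IN={c, d, e, f}   OUT={c, d, e, f}
  B4:   IN={c, d, e, f}   OUT={c, d, e, f}
  B5:   IN={c, d, e, f}   OUT={}

Merge at B4: OUT[B4] = IN[B5] = {c, d, e, f}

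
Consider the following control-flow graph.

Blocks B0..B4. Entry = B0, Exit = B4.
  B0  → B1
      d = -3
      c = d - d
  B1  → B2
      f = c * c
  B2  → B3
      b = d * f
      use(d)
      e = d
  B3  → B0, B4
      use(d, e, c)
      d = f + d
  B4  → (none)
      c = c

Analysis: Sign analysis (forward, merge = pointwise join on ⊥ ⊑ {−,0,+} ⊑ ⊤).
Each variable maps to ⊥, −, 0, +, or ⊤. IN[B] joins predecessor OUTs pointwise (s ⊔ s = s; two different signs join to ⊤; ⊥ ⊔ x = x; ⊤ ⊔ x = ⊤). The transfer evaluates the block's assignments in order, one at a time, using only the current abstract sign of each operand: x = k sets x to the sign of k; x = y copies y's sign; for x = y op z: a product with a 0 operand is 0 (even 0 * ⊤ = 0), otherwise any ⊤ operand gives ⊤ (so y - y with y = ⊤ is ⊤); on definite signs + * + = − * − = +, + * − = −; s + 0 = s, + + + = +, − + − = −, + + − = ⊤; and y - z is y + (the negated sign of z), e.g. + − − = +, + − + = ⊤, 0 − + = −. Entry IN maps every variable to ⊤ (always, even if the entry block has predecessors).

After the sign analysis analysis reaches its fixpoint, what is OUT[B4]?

Answer: {a: ⊤, b: ⊤, c: ⊤, d: ⊤, e: -, f: ⊤}

Working:
Converged values:
  B0: | IN=(all ⊤) | OUT={d:-; rest ⊤}
  B1: | IN={d:-; rest ⊤} | OUT={d:-; rest ⊤}
  B2: | IN={d:-; rest ⊤} | OUT={d:-, e:-; rest ⊤}
  B3: | IN={d:-, e:-; rest ⊤} | OUT={e:-; rest ⊤}
  B4: | IN={e:-; rest ⊤} | OUT={e:-; rest ⊤}

Merge at B4: IN[B4] = OUT[B3] = {a: ⊤, b: ⊤, c: ⊤, d: ⊤, e: -, f: ⊤}
Applying B4's transfer function to that IN value gives OUT[B4] (row B4 above).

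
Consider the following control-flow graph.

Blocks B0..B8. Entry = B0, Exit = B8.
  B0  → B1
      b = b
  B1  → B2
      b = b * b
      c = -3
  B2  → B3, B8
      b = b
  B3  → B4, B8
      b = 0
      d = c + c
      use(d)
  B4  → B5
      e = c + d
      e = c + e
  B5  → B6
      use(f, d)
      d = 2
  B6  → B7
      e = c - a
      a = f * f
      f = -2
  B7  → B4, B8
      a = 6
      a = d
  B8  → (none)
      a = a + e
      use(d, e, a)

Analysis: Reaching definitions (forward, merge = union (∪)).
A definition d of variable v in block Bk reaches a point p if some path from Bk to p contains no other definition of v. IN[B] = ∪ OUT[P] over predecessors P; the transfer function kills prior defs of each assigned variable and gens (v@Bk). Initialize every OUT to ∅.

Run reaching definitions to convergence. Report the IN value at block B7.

Converged values:
  B0:   IN={}   OUT={b@B0}
  B1:   IN={b@B0}   OUT={b@B1, c@B1}
  B2:   IN={b@B1, c@B1}   OUT={b@B2, c@B1}
  B3:   IN={b@B2, c@B1}   OUT={b@B3, c@B1, d@B3}
  B4:   IN={a@B7, b@B3, c@B1, d@B3, d@B5, e@B6, f@B6}   OUT={a@B7, b@B3, c@B1, d@B3, d@B5, e@B4, f@B6}
  B5:   IN={a@B7, b@B3, c@B1, d@B3, d@B5, e@B4, f@B6}   OUT={a@B7, b@B3, c@B1, d@B5, e@B4, f@B6}
  B6:   IN={a@B7, b@B3, c@B1, d@B5, e@B4, f@B6}   OUT={a@B6, b@B3, c@B1, d@B5, e@B6, f@B6}
  B7:   IN={a@B6, b@B3, c@B1, d@B5, e@B6, f@B6}   OUT={a@B7, b@B3, c@B1, d@B5, e@B6, f@B6}
  B8:   IN={a@B7, b@B2, b@B3, c@B1, d@B3, d@B5, e@B6, f@B6}   OUT={a@B8, b@B2, b@B3, c@B1, d@B3, d@B5, e@B6, f@B6}

Merge at B7: IN[B7] = OUT[B6] = {a@B6, b@B3, c@B1, d@B5, e@B6, f@B6}

Answer: {a@B6, b@B3, c@B1, d@B5, e@B6, f@B6}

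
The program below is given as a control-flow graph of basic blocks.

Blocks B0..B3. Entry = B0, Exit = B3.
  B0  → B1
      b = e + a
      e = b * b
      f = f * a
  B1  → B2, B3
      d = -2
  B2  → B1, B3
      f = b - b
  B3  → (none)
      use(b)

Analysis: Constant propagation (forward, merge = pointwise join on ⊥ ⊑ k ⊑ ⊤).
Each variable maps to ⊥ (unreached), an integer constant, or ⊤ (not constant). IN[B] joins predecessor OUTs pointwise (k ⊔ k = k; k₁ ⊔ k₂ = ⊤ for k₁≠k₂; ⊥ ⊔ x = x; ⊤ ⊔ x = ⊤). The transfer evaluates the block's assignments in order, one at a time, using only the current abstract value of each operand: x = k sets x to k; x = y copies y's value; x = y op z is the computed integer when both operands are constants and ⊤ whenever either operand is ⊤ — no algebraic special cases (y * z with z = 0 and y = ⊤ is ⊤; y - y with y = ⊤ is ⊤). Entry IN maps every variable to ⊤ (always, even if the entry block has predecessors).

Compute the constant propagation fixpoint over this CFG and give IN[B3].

Answer: {a: ⊤, b: ⊤, c: ⊤, d: -2, e: ⊤, f: ⊤}

Trace:
Fixpoint table:
  B0:  IN=(all ⊤)  OUT=(all ⊤)
  B1:  IN=(all ⊤)  OUT={d:-2; rest ⊤}
  B2:  IN={d:-2; rest ⊤}  OUT={d:-2; rest ⊤}
  B3:  IN={d:-2; rest ⊤}  OUT={d:-2; rest ⊤}

Merge at B3: IN[B3] = OUT[B1] ⊔ OUT[B2] = {a: ⊤, b: ⊤, c: ⊤, d: -2, e: ⊤, f: ⊤}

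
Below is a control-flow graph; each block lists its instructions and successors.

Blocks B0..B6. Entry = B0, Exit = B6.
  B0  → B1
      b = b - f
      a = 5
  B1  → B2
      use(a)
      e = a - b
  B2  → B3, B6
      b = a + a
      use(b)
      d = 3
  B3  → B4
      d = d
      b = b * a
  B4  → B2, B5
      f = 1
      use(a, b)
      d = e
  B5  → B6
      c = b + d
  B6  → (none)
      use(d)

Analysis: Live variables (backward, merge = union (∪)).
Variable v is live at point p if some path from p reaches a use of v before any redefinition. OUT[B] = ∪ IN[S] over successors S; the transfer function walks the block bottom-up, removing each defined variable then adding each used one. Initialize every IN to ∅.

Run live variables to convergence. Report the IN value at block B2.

Answer: {a, e}

Working:
Converged values:
  B0: | IN={b, f} | OUT={a, b}
  B1: | IN={a, b} | OUT={a, e}
  B2: | IN={a, e} | OUT={a, b, d, e}
  B3: | IN={a, b, d, e} | OUT={a, b, e}
  B4: | IN={a, b, e} | OUT={a, b, d, e}
  B5: | IN={b, d} | OUT={d}
  B6: | IN={d} | OUT={}

Merge at B2: OUT[B2] = IN[B3] ⊔ IN[B6] = {a, b, d, e}
Applying B2's transfer function to that OUT value gives IN[B2] (row B2 above).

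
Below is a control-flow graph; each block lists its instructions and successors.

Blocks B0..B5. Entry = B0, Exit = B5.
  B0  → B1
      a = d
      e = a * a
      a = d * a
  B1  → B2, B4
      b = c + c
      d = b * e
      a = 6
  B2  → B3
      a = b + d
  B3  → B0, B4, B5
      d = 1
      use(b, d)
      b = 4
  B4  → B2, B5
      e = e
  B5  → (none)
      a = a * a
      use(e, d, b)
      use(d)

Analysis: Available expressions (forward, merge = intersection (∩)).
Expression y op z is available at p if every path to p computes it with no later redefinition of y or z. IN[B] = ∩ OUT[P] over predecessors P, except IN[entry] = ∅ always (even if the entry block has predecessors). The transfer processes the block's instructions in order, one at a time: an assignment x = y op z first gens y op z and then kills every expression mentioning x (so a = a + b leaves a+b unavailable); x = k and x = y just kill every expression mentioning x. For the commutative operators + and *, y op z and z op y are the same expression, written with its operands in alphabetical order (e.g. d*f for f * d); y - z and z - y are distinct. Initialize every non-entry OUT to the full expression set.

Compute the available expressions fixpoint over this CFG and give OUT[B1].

Answer: {b*e, c+c}

Working:
Per-block solution:
  B0:  IN={}  OUT={}
  B1:  IN={}  OUT={b*e, c+c}
  B2:  IN={c+c}  OUT={b+d, c+c}
  B3:  IN={b+d, c+c}  OUT={c+c}
  B4:  IN={c+c}  OUT={c+c}
  B5:  IN={c+c}  OUT={c+c}

Merge at B1: IN[B1] = OUT[B0] = {}
Applying B1's transfer function to that IN value gives OUT[B1] (row B1 above).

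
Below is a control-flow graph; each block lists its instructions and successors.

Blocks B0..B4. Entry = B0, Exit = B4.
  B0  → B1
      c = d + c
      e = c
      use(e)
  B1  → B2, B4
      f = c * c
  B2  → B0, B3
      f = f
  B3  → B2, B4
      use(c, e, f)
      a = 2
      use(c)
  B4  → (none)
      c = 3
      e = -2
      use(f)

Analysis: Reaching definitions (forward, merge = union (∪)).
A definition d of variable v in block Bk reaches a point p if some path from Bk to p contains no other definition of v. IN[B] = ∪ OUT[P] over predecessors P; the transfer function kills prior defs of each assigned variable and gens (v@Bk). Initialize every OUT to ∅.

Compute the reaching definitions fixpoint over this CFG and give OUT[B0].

Answer: {a@B3, c@B0, e@B0, f@B2}

Derivation:
Per-block solution:
  B0: | IN={a@B3, c@B0, e@B0, f@B2} | OUT={a@B3, c@B0, e@B0, f@B2}
  B1: | IN={a@B3, c@B0, e@B0, f@B2} | OUT={a@B3, c@B0, e@B0, f@B1}
  B2: | IN={a@B3, c@B0, e@B0, f@B1, f@B2} | OUT={a@B3, c@B0, e@B0, f@B2}
  B3: | IN={a@B3, c@B0, e@B0, f@B2} | OUT={a@B3, c@B0, e@B0, f@B2}
  B4: | IN={a@B3, c@B0, e@B0, f@B1, f@B2} | OUT={a@B3, c@B4, e@B4, f@B1, f@B2}

Merge at B0 (entry node, so the boundary value {} is joined with the incoming edge(s)): IN[B0] = {} ⊔ OUT[B2] = {a@B3, c@B0, e@B0, f@B2}
Applying B0's transfer function to that IN value gives OUT[B0] (row B0 above).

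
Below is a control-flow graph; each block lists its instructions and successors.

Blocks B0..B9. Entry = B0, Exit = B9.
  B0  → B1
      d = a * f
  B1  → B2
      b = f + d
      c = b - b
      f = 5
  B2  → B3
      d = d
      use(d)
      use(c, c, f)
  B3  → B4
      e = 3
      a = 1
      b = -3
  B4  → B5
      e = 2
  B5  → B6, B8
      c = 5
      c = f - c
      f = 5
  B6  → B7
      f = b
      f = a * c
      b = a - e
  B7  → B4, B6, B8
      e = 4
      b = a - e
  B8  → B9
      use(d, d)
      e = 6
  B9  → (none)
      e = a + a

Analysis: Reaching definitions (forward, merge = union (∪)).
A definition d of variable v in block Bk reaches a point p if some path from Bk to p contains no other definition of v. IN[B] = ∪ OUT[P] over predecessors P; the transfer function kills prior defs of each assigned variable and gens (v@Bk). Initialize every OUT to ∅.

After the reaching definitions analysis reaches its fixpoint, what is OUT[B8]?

Answer: {a@B3, b@B3, b@B7, c@B5, d@B2, e@B8, f@B5, f@B6}

Working:
Converged values:
  B0:  IN={}  OUT={d@B0}
  B1:  IN={d@B0}  OUT={b@B1, c@B1, d@B0, f@B1}
  B2:  IN={b@B1, c@B1, d@B0, f@B1}  OUT={b@B1, c@B1, d@B2, f@B1}
  B3:  IN={b@B1, c@B1, d@B2, f@B1}  OUT={a@B3, b@B3, c@B1, d@B2, e@B3, f@B1}
  B4:  IN={a@B3, b@B3, b@B7, c@B1, c@B5, d@B2, e@B3, e@B7, f@B1, f@B6}  OUT={a@B3, b@B3, b@B7, c@B1, c@B5, d@B2, e@B4, f@B1, f@B6}
  B5:  IN={a@B3, b@B3, b@B7, c@B1, c@B5, d@B2, e@B4, f@B1, f@B6}  OUT={a@B3, b@B3, b@B7, c@B5, d@B2, e@B4, f@B5}
  B6:  IN={a@B3, b@B3, b@B7, c@B5, d@B2, e@B4, e@B7, f@B5, f@B6}  OUT={a@B3, b@B6, c@B5, d@B2, e@B4, e@B7, f@B6}
  B7:  IN={a@B3, b@B6, c@B5, d@B2, e@B4, e@B7, f@B6}  OUT={a@B3, b@B7, c@B5, d@B2, e@B7, f@B6}
  B8:  IN={a@B3, b@B3, b@B7, c@B5, d@B2, e@B4, e@B7, f@B5, f@B6}  OUT={a@B3, b@B3, b@B7, c@B5, d@B2, e@B8, f@B5, f@B6}
  B9:  IN={a@B3, b@B3, b@B7, c@B5, d@B2, e@B8, f@B5, f@B6}  OUT={a@B3, b@B3, b@B7, c@B5, d@B2, e@B9, f@B5, f@B6}

Merge at B8: IN[B8] = OUT[B5] ⊔ OUT[B7] = {a@B3, b@B3, b@B7, c@B5, d@B2, e@B4, e@B7, f@B5, f@B6}
Applying B8's transfer function to that IN value gives OUT[B8] (row B8 above).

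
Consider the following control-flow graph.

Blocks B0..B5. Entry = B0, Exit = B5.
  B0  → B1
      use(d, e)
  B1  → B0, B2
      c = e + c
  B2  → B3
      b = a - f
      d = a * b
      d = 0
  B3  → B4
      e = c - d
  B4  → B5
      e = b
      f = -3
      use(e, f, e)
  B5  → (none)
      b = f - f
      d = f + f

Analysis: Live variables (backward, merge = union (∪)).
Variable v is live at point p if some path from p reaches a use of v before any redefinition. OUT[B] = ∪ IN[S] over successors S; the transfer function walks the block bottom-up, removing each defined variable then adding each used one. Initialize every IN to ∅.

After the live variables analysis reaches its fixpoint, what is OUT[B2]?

Converged values:
  B0:  IN={a, c, d, e, f}  OUT={a, c, d, e, f}
  B1:  IN={a, c, d, e, f}  OUT={a, c, d, e, f}
  B2:  IN={a, c, f}  OUT={b, c, d}
  B3:  IN={b, c, d}  OUT={b}
  B4:  IN={b}  OUT={f}
  B5:  IN={f}  OUT={}

Merge at B2: OUT[B2] = IN[B3] = {b, c, d}

Answer: {b, c, d}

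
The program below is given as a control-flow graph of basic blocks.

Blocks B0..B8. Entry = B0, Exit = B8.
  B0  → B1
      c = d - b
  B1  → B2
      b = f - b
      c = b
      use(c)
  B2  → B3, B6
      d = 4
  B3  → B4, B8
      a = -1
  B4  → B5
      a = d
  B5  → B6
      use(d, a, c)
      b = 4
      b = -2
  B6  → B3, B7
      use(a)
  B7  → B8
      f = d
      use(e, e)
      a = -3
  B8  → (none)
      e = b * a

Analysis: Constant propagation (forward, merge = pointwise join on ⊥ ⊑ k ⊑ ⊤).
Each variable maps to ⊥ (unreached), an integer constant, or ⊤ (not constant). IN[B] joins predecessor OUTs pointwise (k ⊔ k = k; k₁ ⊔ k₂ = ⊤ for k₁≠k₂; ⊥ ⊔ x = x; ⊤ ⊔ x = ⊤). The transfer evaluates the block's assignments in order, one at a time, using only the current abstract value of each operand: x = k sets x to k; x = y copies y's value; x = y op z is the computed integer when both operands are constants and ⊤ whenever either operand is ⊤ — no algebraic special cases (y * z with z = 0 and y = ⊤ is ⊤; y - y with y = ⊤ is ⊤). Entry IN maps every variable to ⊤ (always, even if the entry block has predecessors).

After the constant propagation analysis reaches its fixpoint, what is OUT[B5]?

Answer: {a: 4, b: -2, c: ⊤, d: 4, e: ⊤, f: ⊤}

Working:
Per-block solution:
  B0:   IN=(all ⊤)   OUT=(all ⊤)
  B1:   IN=(all ⊤)   OUT=(all ⊤)
  B2:   IN=(all ⊤)   OUT={d:4; rest ⊤}
  B3:   IN={d:4; rest ⊤}   OUT={a:-1, d:4; rest ⊤}
  B4:   IN={a:-1, d:4; rest ⊤}   OUT={a:4, d:4; rest ⊤}
  B5:   IN={a:4, d:4; rest ⊤}   OUT={a:4, b:-2, d:4; rest ⊤}
  B6:   IN={d:4; rest ⊤}   OUT={d:4; rest ⊤}
  B7:   IN={d:4; rest ⊤}   OUT={a:-3, d:4, f:4; rest ⊤}
  B8:   IN={d:4; rest ⊤}   OUT={d:4; rest ⊤}

Merge at B5: IN[B5] = OUT[B4] = {a: 4, b: ⊤, c: ⊤, d: 4, e: ⊤, f: ⊤}
Applying B5's transfer function to that IN value gives OUT[B5] (row B5 above).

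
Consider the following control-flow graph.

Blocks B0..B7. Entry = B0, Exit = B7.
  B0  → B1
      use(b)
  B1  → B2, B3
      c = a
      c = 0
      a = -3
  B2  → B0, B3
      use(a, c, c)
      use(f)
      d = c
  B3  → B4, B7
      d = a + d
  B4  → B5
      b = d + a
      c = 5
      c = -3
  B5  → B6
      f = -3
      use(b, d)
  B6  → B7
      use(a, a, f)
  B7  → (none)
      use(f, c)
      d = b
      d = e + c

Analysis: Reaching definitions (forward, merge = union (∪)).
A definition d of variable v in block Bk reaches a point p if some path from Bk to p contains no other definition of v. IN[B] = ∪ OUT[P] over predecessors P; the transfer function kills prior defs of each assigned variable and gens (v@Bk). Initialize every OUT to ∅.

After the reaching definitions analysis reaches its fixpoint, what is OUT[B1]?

Per-block solution:
  B0:  IN={a@B1, c@B1, d@B2}  OUT={a@B1, c@B1, d@B2}
  B1:  IN={a@B1, c@B1, d@B2}  OUT={a@B1, c@B1, d@B2}
  B2:  IN={a@B1, c@B1, d@B2}  OUT={a@B1, c@B1, d@B2}
  B3:  IN={a@B1, c@B1, d@B2}  OUT={a@B1, c@B1, d@B3}
  B4:  IN={a@B1, c@B1, d@B3}  OUT={a@B1, b@B4, c@B4, d@B3}
  B5:  IN={a@B1, b@B4, c@B4, d@B3}  OUT={a@B1, b@B4, c@B4, d@B3, f@B5}
  B6:  IN={a@B1, b@B4, c@B4, d@B3, f@B5}  OUT={a@B1, b@B4, c@B4, d@B3, f@B5}
  B7:  IN={a@B1, b@B4, c@B1, c@B4, d@B3, f@B5}  OUT={a@B1, b@B4, c@B1, c@B4, d@B7, f@B5}

Merge at B1: IN[B1] = OUT[B0] = {a@B1, c@B1, d@B2}
Applying B1's transfer function to that IN value gives OUT[B1] (row B1 above).

Answer: {a@B1, c@B1, d@B2}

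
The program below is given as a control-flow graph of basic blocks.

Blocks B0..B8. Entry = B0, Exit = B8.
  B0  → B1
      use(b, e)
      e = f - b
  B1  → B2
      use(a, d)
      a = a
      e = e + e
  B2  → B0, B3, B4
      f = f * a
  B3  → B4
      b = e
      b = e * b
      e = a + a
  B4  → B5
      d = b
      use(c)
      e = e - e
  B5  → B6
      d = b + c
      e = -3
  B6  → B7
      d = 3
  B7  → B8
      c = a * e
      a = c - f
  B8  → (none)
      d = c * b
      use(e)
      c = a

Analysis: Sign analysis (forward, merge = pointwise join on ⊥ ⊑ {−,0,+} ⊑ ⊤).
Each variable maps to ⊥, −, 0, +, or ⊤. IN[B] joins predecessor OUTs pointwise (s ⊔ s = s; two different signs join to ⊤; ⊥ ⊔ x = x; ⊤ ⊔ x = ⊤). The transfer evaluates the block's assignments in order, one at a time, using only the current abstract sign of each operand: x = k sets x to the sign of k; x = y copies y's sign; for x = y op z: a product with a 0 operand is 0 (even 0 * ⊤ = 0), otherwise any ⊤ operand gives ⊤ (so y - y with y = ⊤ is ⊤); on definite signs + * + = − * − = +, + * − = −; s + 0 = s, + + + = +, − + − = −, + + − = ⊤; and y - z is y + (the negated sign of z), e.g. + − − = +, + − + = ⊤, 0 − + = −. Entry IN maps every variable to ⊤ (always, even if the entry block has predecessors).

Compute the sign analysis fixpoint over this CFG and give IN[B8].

Answer: {a: ⊤, b: ⊤, c: ⊤, d: +, e: -, f: ⊤}

Working:
Converged values:
  B0:  IN=(all ⊤)  OUT=(all ⊤)
  B1:  IN=(all ⊤)  OUT=(all ⊤)
  B2:  IN=(all ⊤)  OUT=(all ⊤)
  B3:  IN=(all ⊤)  OUT=(all ⊤)
  B4:  IN=(all ⊤)  OUT=(all ⊤)
  B5:  IN=(all ⊤)  OUT={e:-; rest ⊤}
  B6:  IN={e:-; rest ⊤}  OUT={d:+, e:-; rest ⊤}
  B7:  IN={d:+, e:-; rest ⊤}  OUT={d:+, e:-; rest ⊤}
  B8:  IN={d:+, e:-; rest ⊤}  OUT={e:-; rest ⊤}

Merge at B8: IN[B8] = OUT[B7] = {a: ⊤, b: ⊤, c: ⊤, d: +, e: -, f: ⊤}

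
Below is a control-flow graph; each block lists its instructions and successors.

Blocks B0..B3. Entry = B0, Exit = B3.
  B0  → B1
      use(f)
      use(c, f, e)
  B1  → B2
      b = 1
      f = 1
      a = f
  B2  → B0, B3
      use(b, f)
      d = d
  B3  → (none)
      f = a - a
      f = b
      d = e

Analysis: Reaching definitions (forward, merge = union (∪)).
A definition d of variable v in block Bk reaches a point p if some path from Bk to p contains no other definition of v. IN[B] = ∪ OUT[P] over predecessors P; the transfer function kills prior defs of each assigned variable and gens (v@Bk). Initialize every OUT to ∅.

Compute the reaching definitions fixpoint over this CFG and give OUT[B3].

Converged values:
  B0:  IN={a@B1, b@B1, d@B2, f@B1}  OUT={a@B1, b@B1, d@B2, f@B1}
  B1:  IN={a@B1, b@B1, d@B2, f@B1}  OUT={a@B1, b@B1, d@B2, f@B1}
  B2:  IN={a@B1, b@B1, d@B2, f@B1}  OUT={a@B1, b@B1, d@B2, f@B1}
  B3:  IN={a@B1, b@B1, d@B2, f@B1}  OUT={a@B1, b@B1, d@B3, f@B3}

Merge at B3: IN[B3] = OUT[B2] = {a@B1, b@B1, d@B2, f@B1}
Applying B3's transfer function to that IN value gives OUT[B3] (row B3 above).

Answer: {a@B1, b@B1, d@B3, f@B3}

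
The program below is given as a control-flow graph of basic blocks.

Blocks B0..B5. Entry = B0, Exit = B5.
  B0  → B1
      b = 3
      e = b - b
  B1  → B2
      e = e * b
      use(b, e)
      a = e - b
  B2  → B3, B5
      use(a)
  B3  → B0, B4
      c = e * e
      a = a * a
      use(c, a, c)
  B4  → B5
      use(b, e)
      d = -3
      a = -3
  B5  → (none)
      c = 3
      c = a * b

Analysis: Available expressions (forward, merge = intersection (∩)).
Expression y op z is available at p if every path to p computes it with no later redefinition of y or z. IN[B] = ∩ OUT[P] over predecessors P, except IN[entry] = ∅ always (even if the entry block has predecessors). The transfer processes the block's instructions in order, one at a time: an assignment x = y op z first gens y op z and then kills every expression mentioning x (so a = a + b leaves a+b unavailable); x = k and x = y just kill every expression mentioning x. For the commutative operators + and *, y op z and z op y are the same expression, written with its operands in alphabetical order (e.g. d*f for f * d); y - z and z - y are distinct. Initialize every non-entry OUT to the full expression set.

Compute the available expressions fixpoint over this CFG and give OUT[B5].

Fixpoint table:
  B0: | IN={} | OUT={b-b}
  B1: | IN={b-b} | OUT={b-b, e-b}
  B2: | IN={b-b, e-b} | OUT={b-b, e-b}
  B3: | IN={b-b, e-b} | OUT={b-b, e*e, e-b}
  B4: | IN={b-b, e*e, e-b} | OUT={b-b, e*e, e-b}
  B5: | IN={b-b, e-b} | OUT={a*b, b-b, e-b}

Merge at B5: IN[B5] = OUT[B2] ∩ OUT[B4] = {b-b, e-b}
Applying B5's transfer function to that IN value gives OUT[B5] (row B5 above).

Answer: {a*b, b-b, e-b}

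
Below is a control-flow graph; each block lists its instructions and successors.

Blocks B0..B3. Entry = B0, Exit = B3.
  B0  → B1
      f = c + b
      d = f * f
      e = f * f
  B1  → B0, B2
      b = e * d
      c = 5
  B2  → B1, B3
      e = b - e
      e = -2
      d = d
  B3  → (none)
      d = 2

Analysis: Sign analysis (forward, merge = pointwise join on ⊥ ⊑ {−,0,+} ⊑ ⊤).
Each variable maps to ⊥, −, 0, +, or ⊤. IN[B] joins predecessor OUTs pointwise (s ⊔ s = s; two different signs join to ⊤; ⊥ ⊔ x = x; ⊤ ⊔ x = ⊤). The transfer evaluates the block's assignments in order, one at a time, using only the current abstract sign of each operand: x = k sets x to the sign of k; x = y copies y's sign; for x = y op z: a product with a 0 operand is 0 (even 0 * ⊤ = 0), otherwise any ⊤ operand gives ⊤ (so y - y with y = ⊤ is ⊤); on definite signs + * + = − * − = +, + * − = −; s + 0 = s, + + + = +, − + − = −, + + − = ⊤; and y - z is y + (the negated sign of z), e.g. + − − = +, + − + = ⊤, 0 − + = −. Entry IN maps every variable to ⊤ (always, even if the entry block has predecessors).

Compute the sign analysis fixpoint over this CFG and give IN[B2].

Answer: {a: ⊤, b: ⊤, c: +, d: ⊤, e: ⊤, f: ⊤}

Working:
Per-block solution:
  B0: | IN=(all ⊤) | OUT=(all ⊤)
  B1: | IN=(all ⊤) | OUT={c:+; rest ⊤}
  B2: | IN={c:+; rest ⊤} | OUT={c:+, e:-; rest ⊤}
  B3: | IN={c:+, e:-; rest ⊤} | OUT={c:+, d:+, e:-; rest ⊤}

Merge at B2: IN[B2] = OUT[B1] = {a: ⊤, b: ⊤, c: +, d: ⊤, e: ⊤, f: ⊤}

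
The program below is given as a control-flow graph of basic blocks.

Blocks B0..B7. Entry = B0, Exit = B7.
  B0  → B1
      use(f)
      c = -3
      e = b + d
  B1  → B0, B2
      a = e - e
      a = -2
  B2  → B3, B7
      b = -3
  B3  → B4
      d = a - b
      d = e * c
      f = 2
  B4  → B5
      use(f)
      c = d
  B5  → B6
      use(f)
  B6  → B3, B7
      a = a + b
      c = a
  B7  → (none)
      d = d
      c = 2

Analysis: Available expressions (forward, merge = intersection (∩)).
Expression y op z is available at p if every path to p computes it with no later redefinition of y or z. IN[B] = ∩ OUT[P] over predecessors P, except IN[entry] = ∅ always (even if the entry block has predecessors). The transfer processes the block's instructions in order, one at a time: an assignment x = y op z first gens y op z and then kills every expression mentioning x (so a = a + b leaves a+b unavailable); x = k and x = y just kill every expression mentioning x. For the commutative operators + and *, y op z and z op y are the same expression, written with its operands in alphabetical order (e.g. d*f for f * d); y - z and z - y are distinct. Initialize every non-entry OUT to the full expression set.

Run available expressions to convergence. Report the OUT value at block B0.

Answer: {b+d}

Trace:
Fixpoint table:
  B0:  IN={}  OUT={b+d}
  B1:  IN={b+d}  OUT={b+d, e-e}
  B2:  IN={b+d, e-e}  OUT={e-e}
  B3:  IN={e-e}  OUT={a-b, c*e, e-e}
  B4:  IN={a-b, c*e, e-e}  OUT={a-b, e-e}
  B5:  IN={a-b, e-e}  OUT={a-b, e-e}
  B6:  IN={a-b, e-e}  OUT={e-e}
  B7:  IN={e-e}  OUT={e-e}

Merge at B0 (entry node, so the boundary value {} is joined with the incoming edge(s)): IN[B0] = {} ∩ OUT[B1] = {}
Applying B0's transfer function to that IN value gives OUT[B0] (row B0 above).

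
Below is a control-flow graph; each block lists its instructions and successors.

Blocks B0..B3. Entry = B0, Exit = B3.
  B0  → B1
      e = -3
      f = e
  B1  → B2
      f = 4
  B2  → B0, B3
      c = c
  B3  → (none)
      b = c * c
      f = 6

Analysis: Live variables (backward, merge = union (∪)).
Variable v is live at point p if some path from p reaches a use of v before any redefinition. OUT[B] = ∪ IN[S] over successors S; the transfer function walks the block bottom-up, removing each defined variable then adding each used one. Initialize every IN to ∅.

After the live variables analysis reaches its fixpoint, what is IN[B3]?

Converged values:
  B0:  IN={c}  OUT={c}
  B1:  IN={c}  OUT={c}
  B2:  IN={c}  OUT={c}
  B3:  IN={c}  OUT={}

B3 is the boundary node: OUT[B3] = {}
Applying B3's transfer function to that OUT value gives IN[B3] (row B3 above).

Answer: {c}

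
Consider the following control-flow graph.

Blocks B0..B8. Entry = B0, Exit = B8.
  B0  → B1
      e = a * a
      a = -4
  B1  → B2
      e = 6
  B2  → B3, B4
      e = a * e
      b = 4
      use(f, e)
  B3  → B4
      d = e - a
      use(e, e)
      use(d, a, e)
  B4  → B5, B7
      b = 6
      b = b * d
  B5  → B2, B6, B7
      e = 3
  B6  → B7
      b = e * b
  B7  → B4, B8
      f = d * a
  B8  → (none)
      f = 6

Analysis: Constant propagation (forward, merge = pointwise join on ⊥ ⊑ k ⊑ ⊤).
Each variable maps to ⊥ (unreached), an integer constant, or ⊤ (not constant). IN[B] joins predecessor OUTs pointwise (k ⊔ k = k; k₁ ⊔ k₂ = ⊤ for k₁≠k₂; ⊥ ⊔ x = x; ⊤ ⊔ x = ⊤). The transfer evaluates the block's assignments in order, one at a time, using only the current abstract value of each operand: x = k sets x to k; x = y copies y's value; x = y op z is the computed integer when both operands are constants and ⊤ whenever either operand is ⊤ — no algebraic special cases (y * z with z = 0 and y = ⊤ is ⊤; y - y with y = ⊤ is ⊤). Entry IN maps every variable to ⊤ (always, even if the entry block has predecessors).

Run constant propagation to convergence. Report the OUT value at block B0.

Fixpoint table:
  B0:  IN=(all ⊤)  OUT={a:-4; rest ⊤}
  B1:  IN={a:-4; rest ⊤}  OUT={a:-4, e:6; rest ⊤}
  B2:  IN={a:-4; rest ⊤}  OUT={a:-4, b:4; rest ⊤}
  B3:  IN={a:-4, b:4; rest ⊤}  OUT={a:-4, b:4; rest ⊤}
  B4:  IN={a:-4; rest ⊤}  OUT={a:-4; rest ⊤}
  B5:  IN={a:-4; rest ⊤}  OUT={a:-4, e:3; rest ⊤}
  B6:  IN={a:-4, e:3; rest ⊤}  OUT={a:-4, e:3; rest ⊤}
  B7:  IN={a:-4; rest ⊤}  OUT={a:-4; rest ⊤}
  B8:  IN={a:-4; rest ⊤}  OUT={a:-4, f:6; rest ⊤}

B0 is the boundary node: IN[B0] = {a: ⊤, b: ⊤, c: ⊤, d: ⊤, e: ⊤, f: ⊤}
Applying B0's transfer function to that IN value gives OUT[B0] (row B0 above).

Answer: {a: -4, b: ⊤, c: ⊤, d: ⊤, e: ⊤, f: ⊤}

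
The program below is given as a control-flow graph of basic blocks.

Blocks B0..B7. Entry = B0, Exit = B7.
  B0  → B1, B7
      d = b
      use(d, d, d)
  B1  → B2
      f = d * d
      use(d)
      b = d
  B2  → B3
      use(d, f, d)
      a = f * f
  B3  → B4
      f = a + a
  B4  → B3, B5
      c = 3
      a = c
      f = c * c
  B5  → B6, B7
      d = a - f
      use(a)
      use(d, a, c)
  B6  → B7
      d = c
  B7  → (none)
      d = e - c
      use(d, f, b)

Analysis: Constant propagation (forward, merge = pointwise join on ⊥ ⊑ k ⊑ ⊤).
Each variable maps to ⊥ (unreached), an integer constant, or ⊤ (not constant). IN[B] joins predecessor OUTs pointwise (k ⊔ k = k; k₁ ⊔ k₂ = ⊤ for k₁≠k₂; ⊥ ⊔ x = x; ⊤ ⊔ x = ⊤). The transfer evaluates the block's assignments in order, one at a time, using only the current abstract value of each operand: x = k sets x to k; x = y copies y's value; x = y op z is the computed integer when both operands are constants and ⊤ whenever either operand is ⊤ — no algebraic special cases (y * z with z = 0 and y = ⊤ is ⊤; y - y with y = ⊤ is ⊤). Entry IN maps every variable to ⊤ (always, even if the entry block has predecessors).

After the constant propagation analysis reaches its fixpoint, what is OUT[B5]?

Per-block solution:
  B0: | IN=(all ⊤) | OUT=(all ⊤)
  B1: | IN=(all ⊤) | OUT=(all ⊤)
  B2: | IN=(all ⊤) | OUT=(all ⊤)
  B3: | IN=(all ⊤) | OUT=(all ⊤)
  B4: | IN=(all ⊤) | OUT={a:3, c:3, f:9; rest ⊤}
  B5: | IN={a:3, c:3, f:9; rest ⊤} | OUT={a:3, c:3, d:-6, f:9; rest ⊤}
  B6: | IN={a:3, c:3, d:-6, f:9; rest ⊤} | OUT={a:3, c:3, d:3, f:9; rest ⊤}
  B7: | IN=(all ⊤) | OUT=(all ⊤)

Merge at B5: IN[B5] = OUT[B4] = {a: 3, b: ⊤, c: 3, d: ⊤, e: ⊤, f: 9}
Applying B5's transfer function to that IN value gives OUT[B5] (row B5 above).

Answer: {a: 3, b: ⊤, c: 3, d: -6, e: ⊤, f: 9}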